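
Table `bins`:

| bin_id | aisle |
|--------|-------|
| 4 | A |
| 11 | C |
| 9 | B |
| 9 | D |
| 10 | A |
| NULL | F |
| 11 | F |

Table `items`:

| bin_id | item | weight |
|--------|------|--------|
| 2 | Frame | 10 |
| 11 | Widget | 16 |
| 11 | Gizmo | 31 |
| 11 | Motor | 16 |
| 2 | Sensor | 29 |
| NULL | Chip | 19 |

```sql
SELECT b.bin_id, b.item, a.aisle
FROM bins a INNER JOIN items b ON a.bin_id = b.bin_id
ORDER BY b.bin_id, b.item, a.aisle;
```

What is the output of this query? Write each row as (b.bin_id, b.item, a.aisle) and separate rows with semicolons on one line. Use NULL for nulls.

INNER JOIN keeps only pairs where the ON condition holds.
Matching on a.bin_id = b.bin_id. A NULL in a compared column never satisfies the condition.
Matched pairs: 6.

(11, Gizmo, C); (11, Gizmo, F); (11, Motor, C); (11, Motor, F); (11, Widget, C); (11, Widget, F)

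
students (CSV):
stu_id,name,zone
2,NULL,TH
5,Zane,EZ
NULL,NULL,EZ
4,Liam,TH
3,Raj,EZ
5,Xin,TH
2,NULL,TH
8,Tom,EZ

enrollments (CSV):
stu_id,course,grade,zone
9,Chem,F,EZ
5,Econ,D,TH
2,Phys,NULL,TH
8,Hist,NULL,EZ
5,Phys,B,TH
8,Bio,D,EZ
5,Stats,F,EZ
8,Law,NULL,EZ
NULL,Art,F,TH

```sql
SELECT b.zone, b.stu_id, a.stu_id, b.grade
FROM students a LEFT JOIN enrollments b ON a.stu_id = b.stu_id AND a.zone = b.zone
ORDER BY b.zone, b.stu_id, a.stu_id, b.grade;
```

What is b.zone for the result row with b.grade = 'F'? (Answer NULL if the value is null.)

EZ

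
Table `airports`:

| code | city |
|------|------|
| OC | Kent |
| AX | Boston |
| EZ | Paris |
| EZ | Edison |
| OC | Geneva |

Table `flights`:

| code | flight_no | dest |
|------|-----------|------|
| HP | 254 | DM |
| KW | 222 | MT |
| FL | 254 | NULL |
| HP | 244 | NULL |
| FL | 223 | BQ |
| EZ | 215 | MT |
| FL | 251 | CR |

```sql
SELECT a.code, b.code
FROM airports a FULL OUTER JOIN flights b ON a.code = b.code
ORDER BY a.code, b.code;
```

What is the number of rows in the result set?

11

FULL OUTER JOIN keeps every row from both sides; unmatched rows get NULL for the other side's columns.
Matching on a.code = b.code.
- a row (code=OC): no match → kept, b columns NULL.
- a row (code=AX): no match → kept, b columns NULL.
- a row (code=EZ): matches 1 b row(s) → 1 output row(s).
- a row (code=EZ): matches 1 b row(s) → 1 output row(s).
- a row (code=OC): no match → kept, b columns NULL.
- 6 b row(s) had no a match → kept, a columns NULL.
Total: 2 matched + 9 padded = 11 rows.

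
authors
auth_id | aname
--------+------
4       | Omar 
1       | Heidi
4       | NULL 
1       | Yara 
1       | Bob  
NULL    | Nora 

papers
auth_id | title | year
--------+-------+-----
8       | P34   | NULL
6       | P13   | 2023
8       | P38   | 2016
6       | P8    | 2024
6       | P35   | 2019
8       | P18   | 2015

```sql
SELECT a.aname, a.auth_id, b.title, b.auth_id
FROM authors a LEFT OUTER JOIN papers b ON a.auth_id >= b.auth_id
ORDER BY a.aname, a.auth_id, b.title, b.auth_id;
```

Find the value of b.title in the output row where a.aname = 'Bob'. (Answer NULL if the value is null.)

LEFT JOIN keeps every row from `authors`; unmatched rows get NULL for `papers`'s columns.
Matching on a.auth_id >= b.auth_id. A NULL in a compared column never satisfies the condition.
Matched pairs: 0; unmatched a rows kept: 6.

NULL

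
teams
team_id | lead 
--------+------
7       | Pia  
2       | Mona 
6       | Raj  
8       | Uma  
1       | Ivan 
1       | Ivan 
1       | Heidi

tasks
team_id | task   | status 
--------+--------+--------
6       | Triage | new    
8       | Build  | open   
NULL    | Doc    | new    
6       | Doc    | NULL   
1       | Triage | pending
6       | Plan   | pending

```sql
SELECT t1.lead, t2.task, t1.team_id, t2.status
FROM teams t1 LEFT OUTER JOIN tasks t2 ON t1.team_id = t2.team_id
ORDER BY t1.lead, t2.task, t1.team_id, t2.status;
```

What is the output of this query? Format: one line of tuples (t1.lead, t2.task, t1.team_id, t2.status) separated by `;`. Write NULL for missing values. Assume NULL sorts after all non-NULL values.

(Heidi, Triage, 1, pending); (Ivan, Triage, 1, pending); (Ivan, Triage, 1, pending); (Mona, NULL, 2, NULL); (Pia, NULL, 7, NULL); (Raj, Doc, 6, NULL); (Raj, Plan, 6, pending); (Raj, Triage, 6, new); (Uma, Build, 8, open)

LEFT JOIN keeps every row from `teams`; unmatched rows get NULL for `tasks`'s columns.
Matching on t1.team_id = t2.team_id. A NULL in a compared column never satisfies the condition.
- t1[0] team_id=7 → no match; kept with NULLs on the t2 side.
- t1[1] team_id=2 → no match; kept with NULLs on the t2 side.
- t1[2] team_id=6 → 3 match(es) in t2 → 3 row(s).
- t1[3] team_id=8 → 1 match(es) in t2 → 1 row(s).
- t1[4] team_id=1 → 1 match(es) in t2 → 1 row(s).
- t1[5] team_id=1 → 1 match(es) in t2 → 1 row(s).
- t1[6] team_id=1 → 1 match(es) in t2 → 1 row(s).
After projecting and ordering:
t1.lead | t2.task | t1.team_id | t2.status
Heidi | Triage | 1 | pending
Ivan | Triage | 1 | pending
Ivan | Triage | 1 | pending
Mona | NULL | 2 | NULL
Pia | NULL | 7 | NULL
Raj | Doc | 6 | NULL
Raj | Plan | 6 | pending
Raj | Triage | 6 | new
Uma | Build | 8 | open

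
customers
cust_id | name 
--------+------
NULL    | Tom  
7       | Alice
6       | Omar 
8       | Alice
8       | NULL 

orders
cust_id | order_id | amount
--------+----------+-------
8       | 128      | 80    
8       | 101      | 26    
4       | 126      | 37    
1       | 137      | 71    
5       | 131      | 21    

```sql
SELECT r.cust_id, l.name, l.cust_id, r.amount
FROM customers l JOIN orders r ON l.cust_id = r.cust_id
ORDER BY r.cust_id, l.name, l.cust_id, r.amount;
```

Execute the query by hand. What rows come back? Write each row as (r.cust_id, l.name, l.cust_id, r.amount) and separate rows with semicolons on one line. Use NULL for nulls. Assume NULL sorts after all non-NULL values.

(8, Alice, 8, 26); (8, Alice, 8, 80); (8, NULL, 8, 26); (8, NULL, 8, 80)

INNER JOIN keeps only pairs where the ON condition holds.
Matching on l.cust_id = r.cust_id. A NULL in a compared column never satisfies the condition.
- l[0] cust_id=NULL → no match; dropped.
- l[1] cust_id=7 → no match; dropped.
- l[2] cust_id=6 → no match; dropped.
- l[3] cust_id=8 → 2 match(es) in r → 2 row(s).
- l[4] cust_id=8 → 2 match(es) in r → 2 row(s).
After projecting and ordering:
r.cust_id | l.name | l.cust_id | r.amount
8 | Alice | 8 | 26
8 | Alice | 8 | 80
8 | NULL | 8 | 26
8 | NULL | 8 | 80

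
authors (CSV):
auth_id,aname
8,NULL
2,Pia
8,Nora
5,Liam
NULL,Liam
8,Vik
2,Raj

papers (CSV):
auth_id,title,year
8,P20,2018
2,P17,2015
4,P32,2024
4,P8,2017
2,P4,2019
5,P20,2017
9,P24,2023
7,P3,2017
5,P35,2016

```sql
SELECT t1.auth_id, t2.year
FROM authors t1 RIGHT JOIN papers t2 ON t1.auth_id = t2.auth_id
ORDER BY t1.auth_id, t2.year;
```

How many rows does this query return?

13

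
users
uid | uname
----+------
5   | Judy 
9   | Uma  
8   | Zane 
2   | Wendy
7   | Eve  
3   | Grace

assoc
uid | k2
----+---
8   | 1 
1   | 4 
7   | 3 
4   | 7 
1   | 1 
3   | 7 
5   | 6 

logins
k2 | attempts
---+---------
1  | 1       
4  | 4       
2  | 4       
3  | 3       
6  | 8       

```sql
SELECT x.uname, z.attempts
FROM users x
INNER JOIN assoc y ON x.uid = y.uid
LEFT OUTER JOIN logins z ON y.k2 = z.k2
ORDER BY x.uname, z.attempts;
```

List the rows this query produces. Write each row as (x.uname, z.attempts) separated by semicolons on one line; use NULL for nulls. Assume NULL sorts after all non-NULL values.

(Eve, 3); (Grace, NULL); (Judy, 8); (Zane, 1)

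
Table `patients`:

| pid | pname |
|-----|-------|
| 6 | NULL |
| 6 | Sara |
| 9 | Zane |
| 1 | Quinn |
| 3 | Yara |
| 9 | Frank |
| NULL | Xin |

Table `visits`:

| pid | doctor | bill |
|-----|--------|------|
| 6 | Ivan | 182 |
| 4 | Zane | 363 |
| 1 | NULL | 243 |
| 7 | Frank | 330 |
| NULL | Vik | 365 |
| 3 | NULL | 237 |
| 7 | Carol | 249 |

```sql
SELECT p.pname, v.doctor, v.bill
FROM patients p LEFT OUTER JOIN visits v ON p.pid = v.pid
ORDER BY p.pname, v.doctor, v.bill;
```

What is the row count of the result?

7

LEFT JOIN keeps every row from `patients`; unmatched rows get NULL for `visits`'s columns.
Matching on p.pid = v.pid. A NULL in a compared column never satisfies the condition.
- pid=6: 1 matching v row(s), so 1 row(s) emitted.
- pid=6: 1 matching v row(s), so 1 row(s) emitted.
- pid=9: no v row matches, row kept with v columns NULL.
- pid=1: 1 matching v row(s), so 1 row(s) emitted.
- pid=3: 1 matching v row(s), so 1 row(s) emitted.
- pid=9: no v row matches, row kept with v columns NULL.
- pid=NULL: no v row matches, row kept with v columns NULL.
Total: 4 matched + 3 padded = 7 rows.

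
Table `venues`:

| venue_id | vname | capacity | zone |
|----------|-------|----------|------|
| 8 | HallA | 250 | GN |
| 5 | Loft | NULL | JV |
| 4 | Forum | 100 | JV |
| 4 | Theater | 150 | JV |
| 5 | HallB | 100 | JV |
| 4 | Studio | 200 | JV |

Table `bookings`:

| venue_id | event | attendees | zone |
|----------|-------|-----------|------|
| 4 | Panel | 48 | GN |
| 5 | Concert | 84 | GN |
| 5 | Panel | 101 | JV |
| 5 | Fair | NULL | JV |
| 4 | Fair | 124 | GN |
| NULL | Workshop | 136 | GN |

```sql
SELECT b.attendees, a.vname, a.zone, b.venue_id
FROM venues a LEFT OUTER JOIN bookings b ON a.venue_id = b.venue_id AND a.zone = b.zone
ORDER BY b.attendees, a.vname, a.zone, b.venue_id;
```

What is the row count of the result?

LEFT JOIN keeps every row from `venues`; unmatched rows get NULL for `bookings`'s columns.
Matching on a.venue_id = b.venue_id AND a.zone = b.zone. A NULL in a compared column never satisfies the condition.
Matched pairs: 4; unmatched a rows kept: 4.
Total: 4 matched + 4 padded = 8 rows.

8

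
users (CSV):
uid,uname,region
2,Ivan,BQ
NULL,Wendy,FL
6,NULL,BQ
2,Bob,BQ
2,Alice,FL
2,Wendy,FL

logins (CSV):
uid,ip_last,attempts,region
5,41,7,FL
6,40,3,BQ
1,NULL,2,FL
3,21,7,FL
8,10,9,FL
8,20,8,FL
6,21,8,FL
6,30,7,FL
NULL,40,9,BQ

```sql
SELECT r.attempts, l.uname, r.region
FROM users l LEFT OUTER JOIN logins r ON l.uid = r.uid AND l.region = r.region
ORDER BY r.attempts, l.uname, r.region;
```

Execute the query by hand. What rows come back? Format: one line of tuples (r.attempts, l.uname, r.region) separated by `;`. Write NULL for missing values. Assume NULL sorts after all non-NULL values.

(3, NULL, BQ); (NULL, Alice, NULL); (NULL, Bob, NULL); (NULL, Ivan, NULL); (NULL, Wendy, NULL); (NULL, Wendy, NULL)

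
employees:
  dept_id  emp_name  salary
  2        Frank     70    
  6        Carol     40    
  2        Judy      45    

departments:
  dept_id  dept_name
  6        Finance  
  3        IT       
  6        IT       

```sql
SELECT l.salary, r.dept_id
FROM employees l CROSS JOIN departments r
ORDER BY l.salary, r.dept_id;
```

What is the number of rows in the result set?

9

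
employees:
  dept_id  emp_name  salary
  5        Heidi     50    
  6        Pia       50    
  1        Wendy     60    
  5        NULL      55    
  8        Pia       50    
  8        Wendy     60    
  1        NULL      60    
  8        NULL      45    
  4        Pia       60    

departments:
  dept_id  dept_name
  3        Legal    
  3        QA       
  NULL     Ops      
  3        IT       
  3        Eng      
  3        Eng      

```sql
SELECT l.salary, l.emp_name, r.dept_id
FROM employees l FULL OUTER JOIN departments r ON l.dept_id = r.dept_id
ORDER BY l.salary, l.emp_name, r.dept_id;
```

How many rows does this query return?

15

FULL OUTER JOIN keeps every row from both sides; unmatched rows get NULL for the other side's columns.
Matching on l.dept_id = r.dept_id. A NULL in a compared column never satisfies the condition.
- dept_id=5: no r row matches, row kept with r columns NULL.
- dept_id=6: no r row matches, row kept with r columns NULL.
- dept_id=1: no r row matches, row kept with r columns NULL.
- dept_id=5: no r row matches, row kept with r columns NULL.
- dept_id=8: no r row matches, row kept with r columns NULL.
- dept_id=8: no r row matches, row kept with r columns NULL.
- dept_id=1: no r row matches, row kept with r columns NULL.
- dept_id=8: no r row matches, row kept with r columns NULL.
- dept_id=4: no r row matches, row kept with r columns NULL.
- 6 row(s) from r found no l partner → padded with NULL.
Total: 0 matched + 15 padded = 15 rows.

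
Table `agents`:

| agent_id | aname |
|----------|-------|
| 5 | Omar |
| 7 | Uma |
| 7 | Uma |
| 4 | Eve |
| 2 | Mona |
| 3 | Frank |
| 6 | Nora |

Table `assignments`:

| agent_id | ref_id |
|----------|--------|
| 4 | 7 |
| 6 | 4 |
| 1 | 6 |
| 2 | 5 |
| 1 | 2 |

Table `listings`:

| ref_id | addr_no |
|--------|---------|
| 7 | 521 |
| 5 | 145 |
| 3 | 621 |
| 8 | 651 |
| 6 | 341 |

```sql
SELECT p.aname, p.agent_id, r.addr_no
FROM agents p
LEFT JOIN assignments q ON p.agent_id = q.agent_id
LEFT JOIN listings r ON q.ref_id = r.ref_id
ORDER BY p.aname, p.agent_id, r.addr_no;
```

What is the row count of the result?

Step 1 — p LEFT JOIN q on agent_id → 7 row(s).
Then LEFT JOIN `listings r` on ref_id: each of those 7 rows is kept; rows whose q.ref_id has no match in r get NULL for r's columns.
Result: 7 row(s).

7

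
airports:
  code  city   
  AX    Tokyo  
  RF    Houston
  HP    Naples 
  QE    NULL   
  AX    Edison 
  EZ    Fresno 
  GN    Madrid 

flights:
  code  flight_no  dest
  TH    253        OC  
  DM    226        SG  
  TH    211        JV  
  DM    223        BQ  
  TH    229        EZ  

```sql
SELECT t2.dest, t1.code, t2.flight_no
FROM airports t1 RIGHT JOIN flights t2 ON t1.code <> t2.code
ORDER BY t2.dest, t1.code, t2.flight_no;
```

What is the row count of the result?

RIGHT JOIN keeps every row from `flights`; unmatched rows get NULL for `airports`'s columns.
Matching on t1.code <> t2.code.
Matched pairs: 35; unmatched t2 rows kept: 0.
Total: 35 rows.

35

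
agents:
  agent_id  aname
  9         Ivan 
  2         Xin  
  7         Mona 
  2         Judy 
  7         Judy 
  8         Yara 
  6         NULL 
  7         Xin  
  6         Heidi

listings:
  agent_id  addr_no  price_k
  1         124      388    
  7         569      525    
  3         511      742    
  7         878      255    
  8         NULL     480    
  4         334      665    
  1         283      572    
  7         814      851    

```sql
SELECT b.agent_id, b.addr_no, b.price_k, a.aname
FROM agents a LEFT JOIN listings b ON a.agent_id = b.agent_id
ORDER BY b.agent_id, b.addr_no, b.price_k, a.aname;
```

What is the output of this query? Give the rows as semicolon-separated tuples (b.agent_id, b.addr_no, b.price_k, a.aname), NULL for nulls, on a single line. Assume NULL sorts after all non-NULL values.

LEFT JOIN keeps every row from `agents`; unmatched rows get NULL for `listings`'s columns.
Matching on a.agent_id = b.agent_id.
Matched pairs: 10; unmatched a rows kept: 5.

(7, 569, 525, Judy); (7, 569, 525, Mona); (7, 569, 525, Xin); (7, 814, 851, Judy); (7, 814, 851, Mona); (7, 814, 851, Xin); (7, 878, 255, Judy); (7, 878, 255, Mona); (7, 878, 255, Xin); (8, NULL, 480, Yara); (NULL, NULL, NULL, Heidi); (NULL, NULL, NULL, Ivan); (NULL, NULL, NULL, Judy); (NULL, NULL, NULL, Xin); (NULL, NULL, NULL, NULL)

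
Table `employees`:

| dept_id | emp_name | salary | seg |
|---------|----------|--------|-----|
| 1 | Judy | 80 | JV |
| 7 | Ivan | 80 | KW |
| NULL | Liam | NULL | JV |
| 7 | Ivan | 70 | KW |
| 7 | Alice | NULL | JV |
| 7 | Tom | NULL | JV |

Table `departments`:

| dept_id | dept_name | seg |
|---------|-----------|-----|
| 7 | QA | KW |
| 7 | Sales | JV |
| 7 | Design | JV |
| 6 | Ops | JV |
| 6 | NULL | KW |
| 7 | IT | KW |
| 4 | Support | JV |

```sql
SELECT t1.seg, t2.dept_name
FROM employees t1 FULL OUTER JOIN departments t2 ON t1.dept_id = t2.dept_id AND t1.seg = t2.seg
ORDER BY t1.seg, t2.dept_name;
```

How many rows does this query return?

13

FULL OUTER JOIN keeps every row from both sides; unmatched rows get NULL for the other side's columns.
Matching on t1.dept_id = t2.dept_id AND t1.seg = t2.seg. A NULL in a compared column never satisfies the condition.
- dept_id=1, seg=JV: no t2 row matches, row kept with t2 columns NULL.
- dept_id=7, seg=KW: 2 matching t2 row(s), so 2 row(s) emitted.
- dept_id=NULL, seg=JV: no t2 row matches, row kept with t2 columns NULL.
- dept_id=7, seg=KW: 2 matching t2 row(s), so 2 row(s) emitted.
- dept_id=7, seg=JV: 2 matching t2 row(s), so 2 row(s) emitted.
- dept_id=7, seg=JV: 2 matching t2 row(s), so 2 row(s) emitted.
- plus 3 unmatched t2 row(s), each kept with NULL t1 columns.
Total: 8 matched + 5 padded = 13 rows.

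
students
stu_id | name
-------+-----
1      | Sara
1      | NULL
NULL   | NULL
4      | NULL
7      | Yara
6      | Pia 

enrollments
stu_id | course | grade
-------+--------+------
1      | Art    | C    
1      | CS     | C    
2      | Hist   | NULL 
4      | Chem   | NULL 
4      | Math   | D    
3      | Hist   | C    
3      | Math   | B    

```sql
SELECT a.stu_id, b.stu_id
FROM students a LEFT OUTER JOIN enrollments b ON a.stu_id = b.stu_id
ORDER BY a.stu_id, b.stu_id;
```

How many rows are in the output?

9

LEFT JOIN keeps every row from `students`; unmatched rows get NULL for `enrollments`'s columns.
Matching on a.stu_id = b.stu_id. A NULL in a compared column never satisfies the condition.
Matched pairs: 6; unmatched a rows kept: 3.
Total: 6 matched + 3 padded = 9 rows.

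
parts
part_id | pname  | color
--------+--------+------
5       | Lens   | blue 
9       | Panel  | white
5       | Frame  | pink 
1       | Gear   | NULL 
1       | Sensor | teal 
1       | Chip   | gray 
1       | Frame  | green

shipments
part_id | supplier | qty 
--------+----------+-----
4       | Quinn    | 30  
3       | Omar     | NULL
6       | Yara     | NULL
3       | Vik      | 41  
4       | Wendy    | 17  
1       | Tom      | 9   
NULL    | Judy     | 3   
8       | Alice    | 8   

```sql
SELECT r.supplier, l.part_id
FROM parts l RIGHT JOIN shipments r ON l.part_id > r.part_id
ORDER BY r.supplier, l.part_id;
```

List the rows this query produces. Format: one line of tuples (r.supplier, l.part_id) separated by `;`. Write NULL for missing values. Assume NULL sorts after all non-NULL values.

RIGHT JOIN keeps every row from `shipments`; unmatched rows get NULL for `parts`'s columns.
Matching on l.part_id > r.part_id. A NULL in a compared column never satisfies the condition.
- part_id=5: 5 matching r row(s), so 5 row(s) emitted.
- part_id=9: 7 matching r row(s), so 7 row(s) emitted.
- part_id=5: 5 matching r row(s), so 5 row(s) emitted.
- part_id=1: no matching r row.
- part_id=1: no matching r row.
- part_id=1: no matching r row.
- part_id=1: no matching r row.
- 1 row(s) from r found no l partner → padded with NULL.

(Alice, 9); (Judy, NULL); (Omar, 5); (Omar, 5); (Omar, 9); (Quinn, 5); (Quinn, 5); (Quinn, 9); (Tom, 5); (Tom, 5); (Tom, 9); (Vik, 5); (Vik, 5); (Vik, 9); (Wendy, 5); (Wendy, 5); (Wendy, 9); (Yara, 9)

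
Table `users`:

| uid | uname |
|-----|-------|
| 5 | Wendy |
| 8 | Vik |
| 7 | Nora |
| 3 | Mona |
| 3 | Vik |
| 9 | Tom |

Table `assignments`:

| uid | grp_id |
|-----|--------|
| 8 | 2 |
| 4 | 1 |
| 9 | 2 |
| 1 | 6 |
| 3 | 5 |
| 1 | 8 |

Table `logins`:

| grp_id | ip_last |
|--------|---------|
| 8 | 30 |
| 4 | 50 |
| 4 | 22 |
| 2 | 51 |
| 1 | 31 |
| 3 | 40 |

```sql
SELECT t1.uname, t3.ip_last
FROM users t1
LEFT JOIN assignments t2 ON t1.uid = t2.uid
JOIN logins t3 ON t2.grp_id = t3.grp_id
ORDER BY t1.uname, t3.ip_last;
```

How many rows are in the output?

Joins associate left-to-right: users LEFT JOIN assignments on uid gives 6 intermediate row(s).
Then INNER JOIN `logins t3` on grp_id: keep only rows whose t2.grp_id appears in t3.
Result: 2 row(s).

2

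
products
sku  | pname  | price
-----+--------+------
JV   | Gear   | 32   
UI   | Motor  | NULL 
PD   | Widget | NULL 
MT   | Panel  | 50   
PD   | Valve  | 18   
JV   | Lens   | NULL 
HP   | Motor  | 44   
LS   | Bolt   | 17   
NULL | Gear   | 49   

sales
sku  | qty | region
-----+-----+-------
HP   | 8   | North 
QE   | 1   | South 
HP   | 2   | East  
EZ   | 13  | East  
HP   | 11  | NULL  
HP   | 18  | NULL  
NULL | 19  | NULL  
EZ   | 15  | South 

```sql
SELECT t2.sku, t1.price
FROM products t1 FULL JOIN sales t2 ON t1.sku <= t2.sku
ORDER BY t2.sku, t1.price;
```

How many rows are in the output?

16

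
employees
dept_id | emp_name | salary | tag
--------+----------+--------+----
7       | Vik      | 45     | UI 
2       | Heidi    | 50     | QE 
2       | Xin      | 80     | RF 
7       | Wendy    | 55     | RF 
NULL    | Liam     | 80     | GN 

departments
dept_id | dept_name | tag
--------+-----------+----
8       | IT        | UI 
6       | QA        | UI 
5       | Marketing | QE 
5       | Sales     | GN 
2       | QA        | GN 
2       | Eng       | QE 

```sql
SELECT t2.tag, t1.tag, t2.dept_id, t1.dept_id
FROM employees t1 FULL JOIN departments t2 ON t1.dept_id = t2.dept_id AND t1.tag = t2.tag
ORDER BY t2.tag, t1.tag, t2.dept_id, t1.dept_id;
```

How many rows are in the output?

10

FULL OUTER JOIN keeps every row from both sides; unmatched rows get NULL for the other side's columns.
Matching on t1.dept_id = t2.dept_id AND t1.tag = t2.tag. A NULL in a compared column never satisfies the condition.
- dept_id=7, tag=UI: no t2 row matches, row kept with t2 columns NULL.
- dept_id=2, tag=QE: 1 matching t2 row(s), so 1 row(s) emitted.
- dept_id=2, tag=RF: no t2 row matches, row kept with t2 columns NULL.
- dept_id=7, tag=RF: no t2 row matches, row kept with t2 columns NULL.
- dept_id=NULL, tag=GN: no t2 row matches, row kept with t2 columns NULL.
- plus 5 unmatched t2 row(s), each kept with NULL t1 columns.
Total: 1 matched + 9 padded = 10 rows.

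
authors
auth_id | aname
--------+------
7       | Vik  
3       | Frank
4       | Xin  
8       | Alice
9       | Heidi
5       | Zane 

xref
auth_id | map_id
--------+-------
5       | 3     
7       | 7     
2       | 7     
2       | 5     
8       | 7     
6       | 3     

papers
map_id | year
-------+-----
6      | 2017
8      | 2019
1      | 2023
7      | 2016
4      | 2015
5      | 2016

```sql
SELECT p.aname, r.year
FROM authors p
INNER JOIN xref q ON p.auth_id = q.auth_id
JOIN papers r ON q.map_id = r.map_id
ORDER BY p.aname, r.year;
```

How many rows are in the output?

2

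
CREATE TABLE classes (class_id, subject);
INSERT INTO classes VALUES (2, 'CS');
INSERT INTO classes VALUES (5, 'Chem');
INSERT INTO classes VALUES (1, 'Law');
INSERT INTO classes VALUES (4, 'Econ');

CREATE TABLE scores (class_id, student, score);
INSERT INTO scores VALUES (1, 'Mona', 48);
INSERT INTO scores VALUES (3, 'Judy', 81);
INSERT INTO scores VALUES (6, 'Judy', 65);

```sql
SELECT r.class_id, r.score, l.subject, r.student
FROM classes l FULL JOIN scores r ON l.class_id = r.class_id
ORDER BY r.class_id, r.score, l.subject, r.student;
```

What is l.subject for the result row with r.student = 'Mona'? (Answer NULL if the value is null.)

Law

FULL OUTER JOIN keeps every row from both sides; unmatched rows get NULL for the other side's columns.
Matching on l.class_id = r.class_id.
- l row (class_id=2): no match → kept, r columns NULL.
- l row (class_id=5): no match → kept, r columns NULL.
- l row (class_id=1): matches 1 r row(s) → 1 output row(s).
- l row (class_id=4): no match → kept, r columns NULL.
- plus 2 unmatched r row(s), each kept with NULL l columns.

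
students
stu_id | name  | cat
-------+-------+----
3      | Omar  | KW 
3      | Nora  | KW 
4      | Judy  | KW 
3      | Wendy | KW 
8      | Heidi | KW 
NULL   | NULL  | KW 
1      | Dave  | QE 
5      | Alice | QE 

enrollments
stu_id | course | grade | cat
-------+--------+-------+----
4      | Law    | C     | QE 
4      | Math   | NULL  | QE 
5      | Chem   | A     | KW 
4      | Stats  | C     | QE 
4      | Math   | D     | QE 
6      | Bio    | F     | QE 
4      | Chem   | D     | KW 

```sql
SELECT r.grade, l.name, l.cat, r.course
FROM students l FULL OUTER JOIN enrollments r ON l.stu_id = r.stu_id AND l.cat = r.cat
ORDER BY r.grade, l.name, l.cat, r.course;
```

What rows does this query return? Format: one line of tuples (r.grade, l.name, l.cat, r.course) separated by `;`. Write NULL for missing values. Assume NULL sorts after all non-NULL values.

(A, NULL, NULL, Chem); (C, NULL, NULL, Law); (C, NULL, NULL, Stats); (D, Judy, KW, Chem); (D, NULL, NULL, Math); (F, NULL, NULL, Bio); (NULL, Alice, QE, NULL); (NULL, Dave, QE, NULL); (NULL, Heidi, KW, NULL); (NULL, Nora, KW, NULL); (NULL, Omar, KW, NULL); (NULL, Wendy, KW, NULL); (NULL, NULL, KW, NULL); (NULL, NULL, NULL, Math)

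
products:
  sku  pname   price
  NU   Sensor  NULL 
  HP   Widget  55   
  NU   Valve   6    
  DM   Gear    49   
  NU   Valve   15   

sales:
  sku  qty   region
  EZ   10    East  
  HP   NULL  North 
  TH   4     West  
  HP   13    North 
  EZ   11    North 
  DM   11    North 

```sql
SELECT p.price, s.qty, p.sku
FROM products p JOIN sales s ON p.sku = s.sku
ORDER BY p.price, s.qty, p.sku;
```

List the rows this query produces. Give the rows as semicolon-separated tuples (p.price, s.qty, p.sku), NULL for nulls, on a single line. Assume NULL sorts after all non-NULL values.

(49, 11, DM); (55, 13, HP); (55, NULL, HP)

INNER JOIN keeps only pairs where the ON condition holds.
Matching on p.sku = s.sku.
Matched pairs: 3.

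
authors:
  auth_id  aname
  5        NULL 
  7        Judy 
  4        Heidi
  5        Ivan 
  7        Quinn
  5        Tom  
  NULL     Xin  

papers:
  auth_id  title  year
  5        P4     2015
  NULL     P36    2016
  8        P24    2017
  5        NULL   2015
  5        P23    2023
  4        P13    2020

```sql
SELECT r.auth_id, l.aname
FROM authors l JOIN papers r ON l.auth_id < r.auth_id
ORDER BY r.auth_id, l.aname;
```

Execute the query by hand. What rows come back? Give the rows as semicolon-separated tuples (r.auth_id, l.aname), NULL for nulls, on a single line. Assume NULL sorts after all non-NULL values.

INNER JOIN keeps only pairs where the ON condition holds.
Matching on l.auth_id < r.auth_id. A NULL in a compared column never satisfies the condition.
- l (auth_id=5) pairs with 1 row(s) of r.
- l (auth_id=7) pairs with 1 row(s) of r.
- l (auth_id=4) pairs with 4 row(s) of r.
- l (auth_id=5) pairs with 1 row(s) of r.
- l (auth_id=7) pairs with 1 row(s) of r.
- l (auth_id=5) pairs with 1 row(s) of r.
- l (auth_id=NULL) has no partner → excluded.
After projecting and ordering:
r.auth_id | l.aname
5 | Heidi
5 | Heidi
5 | Heidi
8 | Heidi
8 | Ivan
8 | Judy
8 | Quinn
8 | Tom
8 | NULL

(5, Heidi); (5, Heidi); (5, Heidi); (8, Heidi); (8, Ivan); (8, Judy); (8, Quinn); (8, Tom); (8, NULL)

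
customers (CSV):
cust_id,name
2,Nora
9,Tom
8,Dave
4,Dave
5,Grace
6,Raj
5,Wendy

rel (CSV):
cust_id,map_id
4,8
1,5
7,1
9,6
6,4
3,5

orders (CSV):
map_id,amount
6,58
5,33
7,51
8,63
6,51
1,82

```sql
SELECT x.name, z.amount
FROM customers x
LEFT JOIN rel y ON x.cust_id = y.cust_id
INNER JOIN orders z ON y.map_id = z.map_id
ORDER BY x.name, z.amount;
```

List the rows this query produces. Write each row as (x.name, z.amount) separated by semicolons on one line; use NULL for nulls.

(Dave, 63); (Tom, 51); (Tom, 58)

Evaluate left to right. First `customers x LEFT JOIN rel y` on cust_id: 7 row(s).
Then INNER JOIN `orders z` on map_id: keep only rows whose y.map_id appears in z.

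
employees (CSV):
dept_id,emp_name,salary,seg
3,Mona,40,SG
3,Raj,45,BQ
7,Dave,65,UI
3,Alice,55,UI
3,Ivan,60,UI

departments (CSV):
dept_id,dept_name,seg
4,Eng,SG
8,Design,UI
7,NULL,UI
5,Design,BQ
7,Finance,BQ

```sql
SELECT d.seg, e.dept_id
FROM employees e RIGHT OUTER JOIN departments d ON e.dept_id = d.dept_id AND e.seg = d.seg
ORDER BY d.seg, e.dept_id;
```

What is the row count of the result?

RIGHT JOIN keeps every row from `departments`; unmatched rows get NULL for `employees`'s columns.
Matching on e.dept_id = d.dept_id AND e.seg = d.seg.
- e row (dept_id=3, seg=SG): no match.
- e row (dept_id=3, seg=BQ): no match.
- e row (dept_id=7, seg=UI): matches 1 d row(s) → 1 output row(s).
- e row (dept_id=3, seg=UI): no match.
- e row (dept_id=3, seg=UI): no match.
- 4 d row(s) had no e match → kept, e columns NULL.
Total: 1 matched + 4 padded = 5 rows.

5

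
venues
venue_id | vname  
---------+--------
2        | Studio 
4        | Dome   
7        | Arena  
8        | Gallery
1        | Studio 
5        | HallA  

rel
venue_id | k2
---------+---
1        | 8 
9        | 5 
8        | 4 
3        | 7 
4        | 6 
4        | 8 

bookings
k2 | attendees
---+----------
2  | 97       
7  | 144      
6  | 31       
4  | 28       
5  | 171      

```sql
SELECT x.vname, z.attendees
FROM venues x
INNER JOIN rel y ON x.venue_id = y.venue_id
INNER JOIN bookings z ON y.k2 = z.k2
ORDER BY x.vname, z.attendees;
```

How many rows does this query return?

Step 1 — x INNER JOIN y on venue_id → 4 row(s).
Then INNER JOIN `bookings z` on k2: keep only rows whose y.k2 appears in z.
Result: 2 row(s).

2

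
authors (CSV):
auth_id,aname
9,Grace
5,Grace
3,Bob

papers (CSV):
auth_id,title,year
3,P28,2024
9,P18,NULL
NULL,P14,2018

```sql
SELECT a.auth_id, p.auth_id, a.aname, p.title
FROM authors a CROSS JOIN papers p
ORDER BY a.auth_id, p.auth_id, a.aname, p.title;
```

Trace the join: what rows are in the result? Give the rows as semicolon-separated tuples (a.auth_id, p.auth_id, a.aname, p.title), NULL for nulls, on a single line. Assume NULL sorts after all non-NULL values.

(3, 3, Bob, P28); (3, 9, Bob, P18); (3, NULL, Bob, P14); (5, 3, Grace, P28); (5, 9, Grace, P18); (5, NULL, Grace, P14); (9, 3, Grace, P28); (9, 9, Grace, P18); (9, NULL, Grace, P14)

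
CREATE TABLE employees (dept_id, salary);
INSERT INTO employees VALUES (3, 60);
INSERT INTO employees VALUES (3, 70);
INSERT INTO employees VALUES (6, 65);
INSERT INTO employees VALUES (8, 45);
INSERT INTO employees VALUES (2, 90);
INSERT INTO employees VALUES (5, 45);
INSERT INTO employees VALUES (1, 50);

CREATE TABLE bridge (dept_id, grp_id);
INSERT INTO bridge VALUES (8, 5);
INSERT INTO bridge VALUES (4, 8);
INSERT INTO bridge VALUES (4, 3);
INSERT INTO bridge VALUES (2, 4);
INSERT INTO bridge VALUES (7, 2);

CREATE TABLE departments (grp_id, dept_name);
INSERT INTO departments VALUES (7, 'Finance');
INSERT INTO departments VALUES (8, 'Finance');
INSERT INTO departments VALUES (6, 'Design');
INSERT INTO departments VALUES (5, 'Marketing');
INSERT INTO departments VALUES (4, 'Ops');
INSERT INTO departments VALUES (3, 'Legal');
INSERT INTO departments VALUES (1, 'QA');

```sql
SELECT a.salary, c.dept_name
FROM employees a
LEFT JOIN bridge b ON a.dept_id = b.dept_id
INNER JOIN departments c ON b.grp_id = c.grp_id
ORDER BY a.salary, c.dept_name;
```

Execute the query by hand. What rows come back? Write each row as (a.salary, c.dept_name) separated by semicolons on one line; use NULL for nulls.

(45, Marketing); (90, Ops)

Evaluate left to right. First `employees a LEFT JOIN bridge b` on dept_id: 7 row(s).
Then INNER JOIN `departments c` on grp_id: keep only rows whose b.grp_id appears in c.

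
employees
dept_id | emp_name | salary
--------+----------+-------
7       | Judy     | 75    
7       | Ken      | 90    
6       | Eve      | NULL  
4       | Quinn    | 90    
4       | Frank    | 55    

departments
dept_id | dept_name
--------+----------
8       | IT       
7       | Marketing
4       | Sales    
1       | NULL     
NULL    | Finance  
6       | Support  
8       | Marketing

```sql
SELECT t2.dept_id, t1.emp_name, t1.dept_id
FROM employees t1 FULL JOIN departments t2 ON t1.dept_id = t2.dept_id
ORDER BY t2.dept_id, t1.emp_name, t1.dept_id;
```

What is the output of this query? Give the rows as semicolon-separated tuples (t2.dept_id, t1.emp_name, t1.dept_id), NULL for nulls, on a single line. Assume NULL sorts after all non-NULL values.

FULL OUTER JOIN keeps every row from both sides; unmatched rows get NULL for the other side's columns.
Matching on t1.dept_id = t2.dept_id. A NULL in a compared column never satisfies the condition.
- dept_id=7: 1 matching t2 row(s), so 1 row(s) emitted.
- dept_id=7: 1 matching t2 row(s), so 1 row(s) emitted.
- dept_id=6: 1 matching t2 row(s), so 1 row(s) emitted.
- dept_id=4: 1 matching t2 row(s), so 1 row(s) emitted.
- dept_id=4: 1 matching t2 row(s), so 1 row(s) emitted.
- 4 row(s) from t2 found no t1 partner → padded with NULL.
After projecting and ordering:
t2.dept_id | t1.emp_name | t1.dept_id
1 | NULL | NULL
4 | Frank | 4
4 | Quinn | 4
6 | Eve | 6
7 | Judy | 7
7 | Ken | 7
8 | NULL | NULL
8 | NULL | NULL
NULL | NULL | NULL

(1, NULL, NULL); (4, Frank, 4); (4, Quinn, 4); (6, Eve, 6); (7, Judy, 7); (7, Ken, 7); (8, NULL, NULL); (8, NULL, NULL); (NULL, NULL, NULL)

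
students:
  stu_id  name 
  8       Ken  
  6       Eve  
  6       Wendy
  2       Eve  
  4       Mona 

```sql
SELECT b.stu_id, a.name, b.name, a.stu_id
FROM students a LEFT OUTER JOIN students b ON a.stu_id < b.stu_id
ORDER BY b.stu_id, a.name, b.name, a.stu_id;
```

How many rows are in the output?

10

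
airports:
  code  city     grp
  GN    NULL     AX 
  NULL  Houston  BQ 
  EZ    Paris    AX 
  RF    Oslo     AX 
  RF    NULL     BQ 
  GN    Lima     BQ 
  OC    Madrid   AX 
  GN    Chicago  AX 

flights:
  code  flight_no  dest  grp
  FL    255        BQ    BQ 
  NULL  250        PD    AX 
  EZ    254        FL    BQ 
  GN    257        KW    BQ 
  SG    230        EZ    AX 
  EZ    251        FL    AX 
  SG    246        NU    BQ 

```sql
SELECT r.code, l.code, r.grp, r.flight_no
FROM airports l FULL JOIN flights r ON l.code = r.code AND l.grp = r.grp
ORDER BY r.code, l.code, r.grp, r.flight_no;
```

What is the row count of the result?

FULL OUTER JOIN keeps every row from both sides; unmatched rows get NULL for the other side's columns.
Matching on l.code = r.code AND l.grp = r.grp. A NULL in a compared column never satisfies the condition.
- l row (code=GN, grp=AX): no match → kept, r columns NULL.
- l row (code=NULL, grp=BQ): no match → kept, r columns NULL.
- l row (code=EZ, grp=AX): matches 1 r row(s) → 1 output row(s).
- l row (code=RF, grp=AX): no match → kept, r columns NULL.
- l row (code=RF, grp=BQ): no match → kept, r columns NULL.
- l row (code=GN, grp=BQ): matches 1 r row(s) → 1 output row(s).
- l row (code=OC, grp=AX): no match → kept, r columns NULL.
- l row (code=GN, grp=AX): no match → kept, r columns NULL.
- 5 r row(s) had no l match → kept, l columns NULL.
Total: 2 matched + 11 padded = 13 rows.

13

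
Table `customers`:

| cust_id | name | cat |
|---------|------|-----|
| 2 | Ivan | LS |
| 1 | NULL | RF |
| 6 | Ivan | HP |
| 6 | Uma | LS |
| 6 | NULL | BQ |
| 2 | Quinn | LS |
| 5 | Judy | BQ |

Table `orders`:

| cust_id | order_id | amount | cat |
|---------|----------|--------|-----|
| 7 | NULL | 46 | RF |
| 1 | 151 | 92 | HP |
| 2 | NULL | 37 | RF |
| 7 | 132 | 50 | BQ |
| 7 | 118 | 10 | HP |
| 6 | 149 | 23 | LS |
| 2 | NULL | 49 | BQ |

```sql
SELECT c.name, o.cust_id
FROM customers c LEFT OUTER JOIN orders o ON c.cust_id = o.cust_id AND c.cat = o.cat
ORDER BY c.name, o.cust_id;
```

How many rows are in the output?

7

LEFT JOIN keeps every row from `customers`; unmatched rows get NULL for `orders`'s columns.
Matching on c.cust_id = o.cust_id AND c.cat = o.cat.
- c[0] cust_id=2, cat=LS → no match; kept with NULLs on the o side.
- c[1] cust_id=1, cat=RF → no match; kept with NULLs on the o side.
- c[2] cust_id=6, cat=HP → no match; kept with NULLs on the o side.
- c[3] cust_id=6, cat=LS → 1 match(es) in o → 1 row(s).
- c[4] cust_id=6, cat=BQ → no match; kept with NULLs on the o side.
- c[5] cust_id=2, cat=LS → no match; kept with NULLs on the o side.
- c[6] cust_id=5, cat=BQ → no match; kept with NULLs on the o side.
Total: 1 matched + 6 padded = 7 rows.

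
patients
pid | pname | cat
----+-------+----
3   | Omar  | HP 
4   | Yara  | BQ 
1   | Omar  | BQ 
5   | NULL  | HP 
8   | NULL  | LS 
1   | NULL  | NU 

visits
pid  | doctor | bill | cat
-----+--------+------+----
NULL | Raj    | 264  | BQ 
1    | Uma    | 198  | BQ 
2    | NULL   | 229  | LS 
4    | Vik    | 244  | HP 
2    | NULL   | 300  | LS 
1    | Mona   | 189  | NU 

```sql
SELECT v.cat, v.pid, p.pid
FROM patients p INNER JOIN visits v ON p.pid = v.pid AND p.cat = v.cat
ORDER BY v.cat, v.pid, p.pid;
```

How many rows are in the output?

INNER JOIN keeps only pairs where the ON condition holds.
Matching on p.pid = v.pid AND p.cat = v.cat. A NULL in a compared column never satisfies the condition.
- p (pid=3, cat=HP) has no partner → excluded.
- p (pid=4, cat=BQ) has no partner → excluded.
- p (pid=1, cat=BQ) pairs with 1 row(s) of v.
- p (pid=5, cat=HP) has no partner → excluded.
- p (pid=8, cat=LS) has no partner → excluded.
- p (pid=1, cat=NU) pairs with 1 row(s) of v.
Total: 2 rows.

2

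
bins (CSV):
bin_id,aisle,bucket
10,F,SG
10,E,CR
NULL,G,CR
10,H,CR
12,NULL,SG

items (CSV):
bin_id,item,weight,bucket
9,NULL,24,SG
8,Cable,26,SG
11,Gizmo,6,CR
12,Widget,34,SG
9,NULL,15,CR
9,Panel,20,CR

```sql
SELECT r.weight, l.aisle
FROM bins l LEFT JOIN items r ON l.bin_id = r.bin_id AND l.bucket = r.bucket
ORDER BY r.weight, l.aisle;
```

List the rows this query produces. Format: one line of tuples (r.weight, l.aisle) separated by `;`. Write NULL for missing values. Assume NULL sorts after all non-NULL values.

(34, NULL); (NULL, E); (NULL, F); (NULL, G); (NULL, H)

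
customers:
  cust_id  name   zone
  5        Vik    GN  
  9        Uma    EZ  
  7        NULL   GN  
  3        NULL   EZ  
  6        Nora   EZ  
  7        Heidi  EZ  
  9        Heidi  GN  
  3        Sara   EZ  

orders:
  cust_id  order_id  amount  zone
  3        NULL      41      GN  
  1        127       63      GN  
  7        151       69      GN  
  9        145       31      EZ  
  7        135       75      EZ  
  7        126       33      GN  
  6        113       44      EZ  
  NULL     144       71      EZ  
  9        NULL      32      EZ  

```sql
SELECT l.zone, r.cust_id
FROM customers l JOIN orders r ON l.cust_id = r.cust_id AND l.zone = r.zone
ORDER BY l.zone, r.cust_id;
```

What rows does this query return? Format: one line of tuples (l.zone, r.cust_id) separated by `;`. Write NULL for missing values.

INNER JOIN keeps only pairs where the ON condition holds.
Matching on l.cust_id = r.cust_id AND l.zone = r.zone. A NULL in a compared column never satisfies the condition.
Matched pairs: 6.

(EZ, 6); (EZ, 7); (EZ, 9); (EZ, 9); (GN, 7); (GN, 7)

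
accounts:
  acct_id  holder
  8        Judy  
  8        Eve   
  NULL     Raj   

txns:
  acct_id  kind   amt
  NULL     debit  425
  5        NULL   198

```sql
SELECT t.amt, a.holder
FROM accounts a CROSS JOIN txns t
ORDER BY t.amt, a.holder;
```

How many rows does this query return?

CROSS JOIN pairs every row of `accounts` with every row of `txns`: 3 × 2 = 6 rows.

6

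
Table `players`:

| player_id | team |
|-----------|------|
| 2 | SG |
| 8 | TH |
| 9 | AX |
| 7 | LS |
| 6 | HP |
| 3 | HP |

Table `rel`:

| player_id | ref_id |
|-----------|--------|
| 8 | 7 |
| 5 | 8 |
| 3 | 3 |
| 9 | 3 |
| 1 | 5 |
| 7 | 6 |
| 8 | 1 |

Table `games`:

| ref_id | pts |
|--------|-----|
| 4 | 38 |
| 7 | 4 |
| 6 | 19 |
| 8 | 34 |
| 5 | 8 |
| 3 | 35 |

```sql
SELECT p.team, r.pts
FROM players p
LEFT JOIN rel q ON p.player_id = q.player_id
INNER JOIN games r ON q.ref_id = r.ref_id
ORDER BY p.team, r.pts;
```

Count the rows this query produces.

4

Step 1 — p LEFT JOIN q on player_id → 7 row(s).
Then INNER JOIN `games r` on ref_id: keep only rows whose q.ref_id appears in r.
Result: 4 row(s).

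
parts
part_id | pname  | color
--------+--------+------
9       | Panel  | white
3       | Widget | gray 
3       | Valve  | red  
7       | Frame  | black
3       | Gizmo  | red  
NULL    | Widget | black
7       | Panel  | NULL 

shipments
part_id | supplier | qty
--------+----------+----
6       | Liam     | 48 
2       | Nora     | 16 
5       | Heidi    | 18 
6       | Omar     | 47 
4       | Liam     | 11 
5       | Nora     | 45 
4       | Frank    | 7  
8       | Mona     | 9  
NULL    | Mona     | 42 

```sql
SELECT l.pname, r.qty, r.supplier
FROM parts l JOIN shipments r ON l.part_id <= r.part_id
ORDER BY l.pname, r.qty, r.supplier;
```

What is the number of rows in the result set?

23

INNER JOIN keeps only pairs where the ON condition holds.
Matching on l.part_id <= r.part_id. A NULL in a compared column never satisfies the condition.
Matched pairs: 23.
Total: 23 rows.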